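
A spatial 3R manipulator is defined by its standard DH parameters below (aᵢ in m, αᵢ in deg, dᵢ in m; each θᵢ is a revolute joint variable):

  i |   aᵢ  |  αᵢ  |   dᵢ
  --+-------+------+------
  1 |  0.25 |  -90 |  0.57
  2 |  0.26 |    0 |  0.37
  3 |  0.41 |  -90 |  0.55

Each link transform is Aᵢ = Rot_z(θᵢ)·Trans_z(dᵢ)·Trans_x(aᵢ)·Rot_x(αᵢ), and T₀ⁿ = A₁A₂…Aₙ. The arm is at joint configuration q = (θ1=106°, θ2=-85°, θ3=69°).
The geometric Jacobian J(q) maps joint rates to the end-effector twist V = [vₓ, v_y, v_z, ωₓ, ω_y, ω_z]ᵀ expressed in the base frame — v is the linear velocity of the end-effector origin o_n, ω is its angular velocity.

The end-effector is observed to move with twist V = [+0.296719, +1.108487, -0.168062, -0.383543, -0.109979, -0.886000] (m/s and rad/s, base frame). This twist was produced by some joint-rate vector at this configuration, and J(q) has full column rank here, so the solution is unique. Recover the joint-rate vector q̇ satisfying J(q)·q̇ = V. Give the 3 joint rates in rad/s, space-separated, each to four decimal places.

o_n = [-1.0681, 0.3874, 0.9420]
J₁: ẑ×o_n = [-0.3874, -1.0681, 0.0000], ω = ẑ
J2: z=[-0.9613, -0.2756, 0.0000] o=[-0.0689, 0.2403, 0.5700] → [-0.1025, 0.3576, -0.4168, -0.9613, -0.2756, 0.0000]
J3: z=[-0.9613, -0.2756, 0.0000] o=[-0.4308, 0.1601, 0.8290] → [-0.0312, 0.1086, -0.3941, -0.9613, -0.2756, 0.0000]
q̇ = J⁺·V = [-0.8860, 0.4770, -0.0780]

-0.8860 0.4770 -0.0780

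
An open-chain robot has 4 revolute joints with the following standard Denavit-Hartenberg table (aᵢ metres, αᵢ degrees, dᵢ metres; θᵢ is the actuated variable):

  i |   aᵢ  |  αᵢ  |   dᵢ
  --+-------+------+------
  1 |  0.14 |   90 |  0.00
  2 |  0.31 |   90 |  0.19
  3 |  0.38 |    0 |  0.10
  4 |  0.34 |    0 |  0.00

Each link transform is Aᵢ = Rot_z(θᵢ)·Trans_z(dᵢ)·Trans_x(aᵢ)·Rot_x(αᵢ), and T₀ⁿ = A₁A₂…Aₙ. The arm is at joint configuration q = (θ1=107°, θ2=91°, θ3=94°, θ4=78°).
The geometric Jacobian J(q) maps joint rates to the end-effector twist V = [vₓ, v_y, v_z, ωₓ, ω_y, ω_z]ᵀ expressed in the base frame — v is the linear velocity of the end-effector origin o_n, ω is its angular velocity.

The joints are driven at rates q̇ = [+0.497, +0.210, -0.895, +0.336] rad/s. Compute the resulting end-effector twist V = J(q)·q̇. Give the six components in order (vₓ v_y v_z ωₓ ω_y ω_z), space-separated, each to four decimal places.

-0.0027 0.3241 0.3869 0.3642 -0.4731 0.4872

o_n = [0.5190, 0.4106, -0.0514]
J₁: ẑ×o_n = [-0.4106, 0.5190, 0.0000], ω = ẑ
J2: z=[0.9563, 0.2924, 0.0000] o=[-0.0409, 0.1339, 0.0000] → [-0.0150, 0.0492, 0.1009, 0.9563, 0.2924, 0.0000]
J3: z=[-0.2923, 0.9562, 0.0175] o=[0.1423, 0.1843, 0.3100] → [-0.3495, -0.0991, -0.4263, -0.2923, 0.9562, 0.0175]
J4: z=[-0.2923, 0.9562, 0.0175] o=[0.4755, 0.3911, 0.2852] → [-0.3222, -0.0976, -0.0473, -0.2923, 0.9562, 0.0175]
V = J·q̇ = [-0.0027, 0.3241, 0.3869, 0.3642, -0.4731, 0.4872]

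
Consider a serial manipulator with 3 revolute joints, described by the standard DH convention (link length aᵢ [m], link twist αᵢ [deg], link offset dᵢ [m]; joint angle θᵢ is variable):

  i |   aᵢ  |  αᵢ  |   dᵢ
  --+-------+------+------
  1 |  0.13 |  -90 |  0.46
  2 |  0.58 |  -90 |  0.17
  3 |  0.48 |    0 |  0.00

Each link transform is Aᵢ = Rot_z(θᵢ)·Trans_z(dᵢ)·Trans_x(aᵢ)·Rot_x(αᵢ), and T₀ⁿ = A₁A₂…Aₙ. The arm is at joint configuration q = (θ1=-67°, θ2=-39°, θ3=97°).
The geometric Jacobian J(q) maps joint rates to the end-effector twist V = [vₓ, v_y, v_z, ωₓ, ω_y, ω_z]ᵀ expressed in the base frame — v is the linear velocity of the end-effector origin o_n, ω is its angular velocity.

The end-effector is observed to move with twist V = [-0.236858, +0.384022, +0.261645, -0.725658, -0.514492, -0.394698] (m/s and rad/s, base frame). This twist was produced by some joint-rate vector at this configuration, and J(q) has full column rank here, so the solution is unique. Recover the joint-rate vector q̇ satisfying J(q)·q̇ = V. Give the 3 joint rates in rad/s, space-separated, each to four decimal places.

o_n = [-0.0729, -0.6125, 0.7882]
J₁: ẑ×o_n = [0.6125, -0.0729, 0.0000], ω = ẑ
J2: z=[0.9205, 0.3907, 0.0000] o=[0.0508, -0.1197, 0.4600] → [0.1282, -0.3021, -0.4053, 0.9205, 0.3907, 0.0000]
J3: z=[0.2459, -0.5793, -0.7771] o=[0.3834, -0.4682, 0.8250] → [-0.0908, 0.3637, -0.2998, 0.2459, -0.5793, -0.7771]
q̇ = J⁺·V = [-0.1600, -0.8690, 0.3020]

-0.1600 -0.8690 0.3020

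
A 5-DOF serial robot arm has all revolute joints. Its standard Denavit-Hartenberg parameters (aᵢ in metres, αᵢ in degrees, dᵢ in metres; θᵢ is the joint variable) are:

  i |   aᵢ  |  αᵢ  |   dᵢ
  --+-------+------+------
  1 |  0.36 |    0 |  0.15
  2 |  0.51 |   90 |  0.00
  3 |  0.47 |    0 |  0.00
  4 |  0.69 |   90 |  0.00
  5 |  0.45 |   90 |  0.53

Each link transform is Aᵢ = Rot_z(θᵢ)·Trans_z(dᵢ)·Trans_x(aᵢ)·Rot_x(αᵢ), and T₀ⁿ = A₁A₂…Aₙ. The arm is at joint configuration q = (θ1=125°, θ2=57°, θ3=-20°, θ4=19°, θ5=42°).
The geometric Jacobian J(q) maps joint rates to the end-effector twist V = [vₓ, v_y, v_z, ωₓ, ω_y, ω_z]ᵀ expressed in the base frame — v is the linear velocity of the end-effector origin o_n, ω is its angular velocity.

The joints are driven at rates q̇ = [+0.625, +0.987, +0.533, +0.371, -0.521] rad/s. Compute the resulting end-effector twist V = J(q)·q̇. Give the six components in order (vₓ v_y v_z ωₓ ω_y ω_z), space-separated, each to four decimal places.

-1.2900 -3.5142 1.1502 -0.0406 0.9031 2.1329

o_n = [-2.1825, 0.5272, -0.5585]
J₁: ẑ×o_n = [-0.5272, -2.1825, 0.0000], ω = ẑ
J2: z=[0.0000, 0.0000, 1.0000] o=[-0.2065, 0.2949, 0.1500] → [-0.2323, -1.9760, 0.0000, 0.0000, 0.0000, 1.0000]
J3: z=[-0.0349, 0.9994, 0.0000] o=[-0.7162, 0.2771, 0.1500] → [-0.7081, -0.0247, 1.4567, -0.0349, 0.9994, 0.0000]
J4: z=[-0.0349, 0.9994, 0.0000] o=[-1.1576, 0.2617, -0.0107] → [-0.5475, -0.0191, 1.0150, -0.0349, 0.9994, 0.0000]
J5: z=[0.0174, 0.0006, -0.9998] o=[-1.8470, 0.2376, -0.0228] → [0.2892, 0.3447, 0.0053, 0.0174, 0.0006, -0.9998]
V = J·q̇ = [-1.2900, -3.5142, 1.1502, -0.0406, 0.9031, 2.1329]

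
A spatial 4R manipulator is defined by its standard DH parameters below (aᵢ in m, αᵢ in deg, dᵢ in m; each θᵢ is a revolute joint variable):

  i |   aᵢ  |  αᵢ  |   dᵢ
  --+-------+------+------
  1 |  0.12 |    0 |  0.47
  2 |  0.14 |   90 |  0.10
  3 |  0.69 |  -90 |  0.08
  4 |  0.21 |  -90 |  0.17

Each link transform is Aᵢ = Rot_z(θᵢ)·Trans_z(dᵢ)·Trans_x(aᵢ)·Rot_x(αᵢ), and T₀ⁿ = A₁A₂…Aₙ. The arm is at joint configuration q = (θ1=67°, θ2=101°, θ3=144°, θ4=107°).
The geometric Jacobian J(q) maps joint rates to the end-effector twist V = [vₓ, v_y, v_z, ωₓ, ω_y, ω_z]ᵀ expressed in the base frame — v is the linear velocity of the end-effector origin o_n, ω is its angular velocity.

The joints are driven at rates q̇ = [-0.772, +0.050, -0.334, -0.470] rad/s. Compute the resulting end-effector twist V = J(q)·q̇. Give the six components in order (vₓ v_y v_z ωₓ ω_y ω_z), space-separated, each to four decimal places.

o_n = [0.4800, -0.1051, 0.8020]
J₁: ẑ×o_n = [0.1051, 0.4800, -0.0000], ω = ẑ
J2: z=[0.0000, 0.0000, 1.0000] o=[0.0469, 0.1105, 0.4700] → [0.2156, 0.4331, -0.0000, 0.0000, 0.0000, 1.0000]
J3: z=[0.2079, 0.9781, 0.0000] o=[-0.0901, 0.1396, 0.5700] → [0.2269, -0.0482, -0.6085, 0.2079, 0.9781, 0.0000]
J4: z=[0.5749, -0.1222, -0.8090] o=[0.4726, 0.1018, 0.9756] → [-0.1462, 0.0938, -0.1180, 0.5749, -0.1222, -0.8090]
V = J·q̇ = [-0.0775, -0.3769, 0.2587, -0.3397, -0.2693, -0.3418]

-0.0775 -0.3769 0.2587 -0.3397 -0.2693 -0.3418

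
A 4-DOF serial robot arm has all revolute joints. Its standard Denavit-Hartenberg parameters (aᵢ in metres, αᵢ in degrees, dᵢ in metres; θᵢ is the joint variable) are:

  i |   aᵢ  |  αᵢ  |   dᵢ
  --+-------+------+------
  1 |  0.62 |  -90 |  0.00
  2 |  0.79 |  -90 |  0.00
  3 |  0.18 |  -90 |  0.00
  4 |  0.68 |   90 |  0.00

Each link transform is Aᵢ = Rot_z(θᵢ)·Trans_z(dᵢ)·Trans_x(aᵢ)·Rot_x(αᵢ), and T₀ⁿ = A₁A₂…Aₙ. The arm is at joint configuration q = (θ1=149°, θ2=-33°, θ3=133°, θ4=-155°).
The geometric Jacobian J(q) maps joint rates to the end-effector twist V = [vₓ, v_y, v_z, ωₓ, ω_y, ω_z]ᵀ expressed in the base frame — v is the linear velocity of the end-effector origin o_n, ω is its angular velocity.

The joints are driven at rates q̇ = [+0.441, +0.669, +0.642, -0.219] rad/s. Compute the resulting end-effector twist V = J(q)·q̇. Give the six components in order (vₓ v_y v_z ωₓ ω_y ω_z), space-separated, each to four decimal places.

-0.5048 -0.3963 -0.4668 -0.6825 -0.1961 -0.0102

o_n = [-1.6118, 0.5962, 0.3513]
J₁: ẑ×o_n = [-0.5962, -1.6118, 0.0000], ω = ẑ
J2: z=[-0.5150, -0.8572, 0.0000] o=[-0.5314, 0.3193, 0.0000] → [-0.3011, 0.1809, -1.0686, -0.5150, -0.8572, 0.0000]
J3: z=[-0.4668, 0.2805, -0.8387] o=[-1.0994, 0.6606, 0.4303] → [-0.0761, 0.3929, 0.1738, -0.4668, 0.2805, -0.8387]
J4: z=[0.1745, -0.9005, -0.3983] o=[-0.9433, 0.7204, 0.3634] → [-0.0386, 0.2684, -0.6236, 0.1745, -0.9005, -0.3983]
V = J·q̇ = [-0.5048, -0.3963, -0.4668, -0.6825, -0.1961, -0.0102]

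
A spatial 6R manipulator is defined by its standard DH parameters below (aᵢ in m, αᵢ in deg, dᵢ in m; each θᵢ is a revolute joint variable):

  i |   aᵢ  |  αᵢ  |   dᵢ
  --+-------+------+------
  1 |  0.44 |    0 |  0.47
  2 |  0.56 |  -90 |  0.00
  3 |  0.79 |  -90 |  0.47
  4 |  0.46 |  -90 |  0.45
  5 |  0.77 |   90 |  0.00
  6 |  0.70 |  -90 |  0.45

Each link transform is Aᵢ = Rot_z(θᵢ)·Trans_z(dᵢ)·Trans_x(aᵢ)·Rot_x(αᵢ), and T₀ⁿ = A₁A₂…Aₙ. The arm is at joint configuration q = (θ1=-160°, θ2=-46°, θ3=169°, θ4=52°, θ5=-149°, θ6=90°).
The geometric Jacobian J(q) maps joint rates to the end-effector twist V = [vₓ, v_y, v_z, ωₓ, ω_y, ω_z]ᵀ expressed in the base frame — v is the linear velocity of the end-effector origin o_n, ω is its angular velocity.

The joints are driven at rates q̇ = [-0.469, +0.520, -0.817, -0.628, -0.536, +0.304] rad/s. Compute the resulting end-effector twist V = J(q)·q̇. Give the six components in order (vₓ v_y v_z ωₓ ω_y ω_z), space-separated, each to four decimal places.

o_n = [-1.0282, -0.2726, 0.9276]
J₁: ẑ×o_n = [0.2726, -1.0282, 0.0000], ω = ẑ
J2: z=[0.0000, 0.0000, 1.0000] o=[-0.4135, -0.1505, 0.4700] → [0.1222, -0.6148, 0.0000, 0.0000, 0.0000, 1.0000]
J3: z=[-0.4384, -0.8988, 0.0000] o=[-0.9168, 0.0950, 0.4700] → [-0.4113, 0.2006, 0.0610, -0.4384, -0.8988, 0.0000]
J4: z=[0.1715, -0.0836, 0.9816] o=[-0.4258, -0.6674, 0.3193] → [-0.4384, -0.6957, 0.0173, 0.1715, -0.0836, 0.9816]
J5: z=[-0.4254, 0.8924, 0.1504] o=[0.0601, -0.5011, 0.7070] → [0.1626, -0.0698, 0.8741, -0.4254, 0.8924, 0.1504]
J6: z=[-0.6047, -0.1566, -0.7809] o=[-0.4584, -0.8269, 1.1738] → [0.4714, 0.2962, -0.4244, -0.6047, -0.1566, -0.7809]
V = J·q̇ = [0.6031, 0.5630, -0.6583, 0.2946, 0.2609, -0.8835]

0.6031 0.5630 -0.6583 0.2946 0.2609 -0.8835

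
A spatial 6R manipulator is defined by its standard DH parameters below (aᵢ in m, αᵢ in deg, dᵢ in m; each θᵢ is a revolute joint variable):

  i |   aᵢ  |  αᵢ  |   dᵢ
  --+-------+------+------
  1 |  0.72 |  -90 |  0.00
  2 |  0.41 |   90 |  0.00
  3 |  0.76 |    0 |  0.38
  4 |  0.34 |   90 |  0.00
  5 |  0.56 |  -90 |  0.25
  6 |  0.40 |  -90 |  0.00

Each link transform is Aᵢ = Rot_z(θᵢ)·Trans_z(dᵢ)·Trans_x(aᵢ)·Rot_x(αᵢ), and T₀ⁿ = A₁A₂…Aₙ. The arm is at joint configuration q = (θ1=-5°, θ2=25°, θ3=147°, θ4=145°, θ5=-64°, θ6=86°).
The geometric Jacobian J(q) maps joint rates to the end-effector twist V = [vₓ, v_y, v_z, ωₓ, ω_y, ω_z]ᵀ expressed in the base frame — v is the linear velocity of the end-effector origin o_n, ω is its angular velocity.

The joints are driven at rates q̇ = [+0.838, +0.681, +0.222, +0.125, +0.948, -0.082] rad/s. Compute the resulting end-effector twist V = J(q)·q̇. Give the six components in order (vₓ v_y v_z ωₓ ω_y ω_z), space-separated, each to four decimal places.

0.2905 0.1338 0.0394 -0.6532 0.4529 1.5030

o_n = [0.7690, -0.1520, -0.1914]
J₁: ẑ×o_n = [0.1520, 0.7690, -0.0000], ω = ẑ
J2: z=[0.0872, 0.9962, 0.0000] o=[0.7173, -0.0628, 0.0000] → [-0.1907, 0.0167, -0.0594, 0.0872, 0.9962, 0.0000]
J3: z=[0.4210, -0.0368, 0.9063] o=[1.0874, -0.0951, -0.1733] → [0.0522, -0.2809, -0.0357, 0.4210, -0.0368, 0.9063]
J4: z=[0.4210, -0.0368, 0.9063] o=[0.7080, 0.3536, 0.4405] → [0.4815, 0.3213, -0.2106, 0.4210, -0.0368, 0.9063]
J5: z=[-0.8698, -0.2999, 0.3918] o=[0.7955, 0.0295, 0.3867] → [0.2445, -0.5132, 0.1499, -0.8698, -0.2999, 0.3918]
J6: z=[0.4159, -0.8729, 0.2550] o=[0.4294, -0.2610, -0.0104] → [0.1302, 0.1619, 0.3418, 0.4159, -0.8729, 0.2550]
V = J·q̇ = [0.2905, 0.1338, 0.0394, -0.6532, 0.4529, 1.5030]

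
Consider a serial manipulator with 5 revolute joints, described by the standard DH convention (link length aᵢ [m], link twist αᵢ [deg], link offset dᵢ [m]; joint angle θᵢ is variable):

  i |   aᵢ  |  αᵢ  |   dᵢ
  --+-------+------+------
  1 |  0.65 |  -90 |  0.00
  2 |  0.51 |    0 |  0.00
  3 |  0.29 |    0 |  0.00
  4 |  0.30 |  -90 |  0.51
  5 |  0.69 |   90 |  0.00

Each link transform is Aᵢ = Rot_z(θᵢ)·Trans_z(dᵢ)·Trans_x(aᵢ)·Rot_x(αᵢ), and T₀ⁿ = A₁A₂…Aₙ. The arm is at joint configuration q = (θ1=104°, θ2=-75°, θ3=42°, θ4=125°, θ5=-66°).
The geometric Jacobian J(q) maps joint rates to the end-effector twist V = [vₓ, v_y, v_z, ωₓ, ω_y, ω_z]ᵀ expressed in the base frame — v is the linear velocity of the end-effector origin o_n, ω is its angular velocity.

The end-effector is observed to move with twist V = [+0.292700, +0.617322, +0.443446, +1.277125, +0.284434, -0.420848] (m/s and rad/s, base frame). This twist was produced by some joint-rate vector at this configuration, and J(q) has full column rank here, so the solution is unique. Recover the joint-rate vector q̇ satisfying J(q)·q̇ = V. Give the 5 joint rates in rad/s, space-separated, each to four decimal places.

-0.4220 -0.9650 -0.5290 0.1860 0.0330

o_n = [-1.3496, 0.6992, 0.0703]
J₁: ẑ×o_n = [-0.6992, -1.3496, 0.0000], ω = ẑ
J2: z=[-0.9703, -0.2419, 0.0000] o=[-0.1572, 0.6307, 0.0000] → [-0.0170, 0.0682, -0.3549, -0.9703, -0.2419, 0.0000]
J3: z=[-0.9703, -0.2419, 0.0000] o=[-0.1892, 0.7588, 0.4926] → [0.1022, -0.4098, -0.2230, -0.9703, -0.2419, 0.0000]
J4: z=[-0.9703, -0.2419, 0.0000] o=[-0.2480, 0.9948, 0.6506] → [0.1404, -0.5631, 0.0203, -0.9703, -0.2419, 0.0000]
J5: z=[0.2418, -0.9697, 0.0349] o=[-0.7403, 0.8612, 0.3508] → [0.2776, 0.0465, -0.6300, 0.2418, -0.9697, 0.0349]
q̇ = J⁺·V = [-0.4220, -0.9650, -0.5290, 0.1860, 0.0330]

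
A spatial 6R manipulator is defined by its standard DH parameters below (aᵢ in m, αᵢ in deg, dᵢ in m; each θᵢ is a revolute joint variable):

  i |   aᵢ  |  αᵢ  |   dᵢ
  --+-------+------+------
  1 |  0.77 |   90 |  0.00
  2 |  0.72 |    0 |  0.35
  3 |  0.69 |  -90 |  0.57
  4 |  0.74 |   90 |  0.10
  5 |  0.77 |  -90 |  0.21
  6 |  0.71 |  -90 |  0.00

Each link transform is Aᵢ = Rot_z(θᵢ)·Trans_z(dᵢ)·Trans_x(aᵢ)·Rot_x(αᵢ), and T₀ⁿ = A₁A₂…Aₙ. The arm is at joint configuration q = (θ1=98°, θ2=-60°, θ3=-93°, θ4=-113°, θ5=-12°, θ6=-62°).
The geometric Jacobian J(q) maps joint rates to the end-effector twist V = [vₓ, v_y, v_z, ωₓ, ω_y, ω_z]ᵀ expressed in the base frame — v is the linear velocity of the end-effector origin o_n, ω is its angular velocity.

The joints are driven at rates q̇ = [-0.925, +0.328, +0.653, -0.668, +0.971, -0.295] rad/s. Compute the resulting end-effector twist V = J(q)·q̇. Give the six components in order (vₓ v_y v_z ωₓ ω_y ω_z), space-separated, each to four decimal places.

0.7820 -0.8676 0.2412 0.4924 0.4133 0.3222

o_n = [1.9983, 2.0745, -0.1491]
J₁: ẑ×o_n = [-2.0745, 1.9983, 0.0000], ω = ẑ
J2: z=[0.9903, 0.1392, 0.0000] o=[-0.1072, 0.7625, 0.0000] → [-0.0207, 0.1476, 1.0062, 0.9903, 0.1392, 0.0000]
J3: z=[0.9903, 0.1392, 0.0000] o=[0.1893, 1.1677, -0.6235] → [0.0660, -0.4699, 0.6462, 0.9903, 0.1392, 0.0000]
J4: z=[-0.0632, 0.4496, -0.8910] o=[0.8393, 0.6382, -0.9368] → [1.6339, -0.9829, -0.6118, -0.0632, 0.4496, -0.8910]
J5: z=[-0.5011, 0.7578, 0.4179] o=[1.4717, 1.0331, -0.8946] → [0.1298, 0.5937, -0.9209, -0.5011, 0.7578, 0.4179]
J6: z=[0.1176, 0.5381, -0.8347] o=[2.0267, 1.4764, -0.5306] → [0.7045, -0.0212, 0.0856, 0.1176, 0.5381, -0.8347]
V = J·q̇ = [0.7820, -0.8676, 0.2412, 0.4924, 0.4133, 0.3222]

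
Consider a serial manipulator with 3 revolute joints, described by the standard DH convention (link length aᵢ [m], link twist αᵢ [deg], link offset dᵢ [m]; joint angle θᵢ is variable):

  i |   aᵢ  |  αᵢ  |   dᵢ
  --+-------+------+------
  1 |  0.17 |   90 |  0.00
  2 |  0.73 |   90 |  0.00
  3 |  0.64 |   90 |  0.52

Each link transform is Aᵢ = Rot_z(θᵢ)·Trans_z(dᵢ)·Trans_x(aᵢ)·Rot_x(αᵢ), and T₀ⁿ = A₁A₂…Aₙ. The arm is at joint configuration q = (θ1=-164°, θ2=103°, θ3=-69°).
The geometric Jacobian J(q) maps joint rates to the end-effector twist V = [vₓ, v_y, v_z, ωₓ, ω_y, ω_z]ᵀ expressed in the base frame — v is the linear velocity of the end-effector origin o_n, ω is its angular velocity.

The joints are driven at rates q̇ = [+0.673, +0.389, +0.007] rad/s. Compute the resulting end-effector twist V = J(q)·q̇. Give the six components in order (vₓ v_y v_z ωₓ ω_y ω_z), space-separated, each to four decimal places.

0.8658 -0.0727 0.1172 -0.1138 0.3721 0.6746

o_n = [-0.2783, -0.7014, 1.0517]
J₁: ẑ×o_n = [0.7014, -0.2783, 0.0000], ω = ẑ
J2: z=[-0.2756, 0.9613, 0.0000] o=[-0.1634, -0.0469, 0.0000] → [1.0110, 0.2899, 0.2909, -0.2756, 0.9613, 0.0000]
J3: z=[-0.9366, -0.2686, 0.2250] o=[-0.0056, -0.0016, 0.7113] → [0.0660, 0.2575, 0.5822, -0.9366, -0.2686, 0.2250]
V = J·q̇ = [0.8658, -0.0727, 0.1172, -0.1138, 0.3721, 0.6746]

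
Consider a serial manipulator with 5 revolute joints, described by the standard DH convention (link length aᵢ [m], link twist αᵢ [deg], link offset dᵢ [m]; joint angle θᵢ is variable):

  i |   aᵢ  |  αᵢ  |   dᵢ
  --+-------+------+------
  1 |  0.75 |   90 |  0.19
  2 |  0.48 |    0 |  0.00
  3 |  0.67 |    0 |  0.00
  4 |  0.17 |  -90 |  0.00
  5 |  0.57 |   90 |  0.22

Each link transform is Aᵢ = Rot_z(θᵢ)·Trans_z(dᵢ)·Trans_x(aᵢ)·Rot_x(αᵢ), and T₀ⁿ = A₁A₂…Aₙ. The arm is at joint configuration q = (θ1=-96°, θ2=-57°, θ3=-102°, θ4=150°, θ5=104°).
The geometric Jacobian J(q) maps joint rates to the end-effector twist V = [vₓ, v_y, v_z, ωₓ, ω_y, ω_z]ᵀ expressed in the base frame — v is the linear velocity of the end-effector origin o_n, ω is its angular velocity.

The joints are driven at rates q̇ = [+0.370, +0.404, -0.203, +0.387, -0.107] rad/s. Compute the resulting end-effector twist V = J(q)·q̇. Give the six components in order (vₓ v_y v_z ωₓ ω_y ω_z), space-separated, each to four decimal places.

o_n = [0.5028, -0.5074, -0.2404]
J₁: ẑ×o_n = [0.5074, 0.5028, -0.0000], ω = ẑ
J2: z=[-0.9945, 0.1045, 0.0000] o=[-0.0784, -0.7459, 0.1900] → [-0.0450, -0.4280, -0.2979, -0.9945, 0.1045, 0.0000]
J3: z=[-0.9945, 0.1045, 0.0000] o=[-0.1057, -1.0059, -0.2126] → [-0.0029, -0.0277, -0.5594, -0.9945, 0.1045, 0.0000]
J4: z=[-0.9945, 0.1045, 0.0000] o=[-0.0403, -0.3838, -0.4527] → [0.0222, 0.2111, 0.0661, -0.9945, 0.1045, 0.0000]
J5: z=[-0.0164, -0.1556, 0.9877] o=[-0.0579, -0.5508, -0.4793] → [-0.0800, 0.5577, 0.0865, -0.0164, -0.1556, 0.9877]
V = J·q̇ = [0.1873, 0.0407, 0.0095, -0.5830, 0.0781, 0.2643]

0.1873 0.0407 0.0095 -0.5830 0.0781 0.2643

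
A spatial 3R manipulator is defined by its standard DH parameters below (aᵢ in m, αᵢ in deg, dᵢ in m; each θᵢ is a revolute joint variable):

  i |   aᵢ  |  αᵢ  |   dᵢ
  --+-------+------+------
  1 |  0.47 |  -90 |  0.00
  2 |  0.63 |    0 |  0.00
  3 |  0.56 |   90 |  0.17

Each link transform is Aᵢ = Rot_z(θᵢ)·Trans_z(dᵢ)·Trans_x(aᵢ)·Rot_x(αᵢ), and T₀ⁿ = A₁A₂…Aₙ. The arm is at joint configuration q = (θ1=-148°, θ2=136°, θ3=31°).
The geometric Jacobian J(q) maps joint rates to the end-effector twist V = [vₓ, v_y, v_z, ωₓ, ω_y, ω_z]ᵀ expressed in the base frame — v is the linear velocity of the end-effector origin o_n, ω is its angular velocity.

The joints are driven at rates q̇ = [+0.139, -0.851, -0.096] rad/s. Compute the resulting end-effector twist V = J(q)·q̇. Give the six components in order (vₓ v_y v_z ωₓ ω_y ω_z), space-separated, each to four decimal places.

-0.4359 -0.1857 -0.9024 -0.5018 0.8031 0.1390

o_n = [0.5386, 0.1361, -0.5636]
J₁: ẑ×o_n = [-0.1361, 0.5386, 0.0000], ω = ẑ
J2: z=[0.5299, -0.8480, 0.0000] o=[-0.3986, -0.2491, 0.0000] → [0.4780, 0.2987, 0.9988, 0.5299, -0.8480, 0.0000]
J3: z=[0.5299, -0.8480, 0.0000] o=[-0.0143, -0.0089, -0.4376] → [0.1068, 0.0668, 0.5456, 0.5299, -0.8480, 0.0000]
V = J·q̇ = [-0.4359, -0.1857, -0.9024, -0.5018, 0.8031, 0.1390]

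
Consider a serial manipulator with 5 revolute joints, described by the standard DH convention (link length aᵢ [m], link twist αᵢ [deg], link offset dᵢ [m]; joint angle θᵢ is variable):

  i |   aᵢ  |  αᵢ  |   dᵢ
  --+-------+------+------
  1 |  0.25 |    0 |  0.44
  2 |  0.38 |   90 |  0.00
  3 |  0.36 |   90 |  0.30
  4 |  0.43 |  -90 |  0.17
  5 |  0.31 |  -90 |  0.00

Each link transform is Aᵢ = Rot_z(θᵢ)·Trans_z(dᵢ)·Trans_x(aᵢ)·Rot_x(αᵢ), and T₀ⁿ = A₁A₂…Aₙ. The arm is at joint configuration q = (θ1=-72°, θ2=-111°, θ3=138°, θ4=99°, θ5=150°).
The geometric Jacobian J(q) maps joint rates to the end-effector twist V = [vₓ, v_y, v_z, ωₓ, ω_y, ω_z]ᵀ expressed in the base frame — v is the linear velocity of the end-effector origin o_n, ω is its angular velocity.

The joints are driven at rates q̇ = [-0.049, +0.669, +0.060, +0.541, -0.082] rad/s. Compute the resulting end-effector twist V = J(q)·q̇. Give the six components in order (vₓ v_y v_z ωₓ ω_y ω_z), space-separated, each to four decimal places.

-0.3376 -0.0755 -0.0898 -0.2976 0.0885 1.0762

o_n = [-0.0398, 0.2285, 0.6751]
J₁: ẑ×o_n = [-0.2285, -0.0398, 0.0000], ω = ẑ
J2: z=[0.0000, 0.0000, 1.0000] o=[0.0773, -0.2378, 0.4400] → [-0.4663, -0.1170, 0.0000, 0.0000, 0.0000, 1.0000]
J3: z=[0.0523, 0.9986, 0.0000] o=[-0.3022, -0.2179, 0.4400] → [0.2348, -0.0123, -0.2387, 0.0523, 0.9986, 0.0000]
J4: z=[-0.6682, 0.0350, 0.7431] o=[-0.0194, 0.0677, 0.6809] → [-0.1197, -0.0190, -0.1068, -0.6682, 0.0350, 0.7431]
J5: z=[-0.7412, -0.1178, -0.6609] o=[-0.1606, 0.5004, 0.7622] → [-0.1694, -0.1444, 0.2157, -0.7412, -0.1178, -0.6609]
V = J·q̇ = [-0.3376, -0.0755, -0.0898, -0.2976, 0.0885, 1.0762]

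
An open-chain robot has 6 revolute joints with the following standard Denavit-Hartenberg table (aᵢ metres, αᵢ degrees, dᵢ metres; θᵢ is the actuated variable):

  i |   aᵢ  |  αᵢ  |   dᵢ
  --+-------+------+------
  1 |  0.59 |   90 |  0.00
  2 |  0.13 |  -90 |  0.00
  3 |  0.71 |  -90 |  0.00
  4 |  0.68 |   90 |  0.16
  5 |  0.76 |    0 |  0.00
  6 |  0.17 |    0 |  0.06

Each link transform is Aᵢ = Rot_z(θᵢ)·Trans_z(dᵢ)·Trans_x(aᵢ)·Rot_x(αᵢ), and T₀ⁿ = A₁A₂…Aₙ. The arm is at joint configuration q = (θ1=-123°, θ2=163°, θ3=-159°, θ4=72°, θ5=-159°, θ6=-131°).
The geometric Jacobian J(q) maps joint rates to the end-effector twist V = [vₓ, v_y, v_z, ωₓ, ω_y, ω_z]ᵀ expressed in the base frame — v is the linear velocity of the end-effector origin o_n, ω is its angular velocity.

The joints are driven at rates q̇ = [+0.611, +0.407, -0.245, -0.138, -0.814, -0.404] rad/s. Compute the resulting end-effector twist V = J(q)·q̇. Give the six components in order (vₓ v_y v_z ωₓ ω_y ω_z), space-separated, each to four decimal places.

o_n = [-0.8938, -0.7845, -0.1605]
J₁: ẑ×o_n = [0.7845, -0.8938, 0.0000], ω = ẑ
J2: z=[-0.8387, 0.5446, 0.0000] o=[-0.3213, -0.4948, 0.0000] → [-0.0874, -0.1346, 0.5547, -0.8387, 0.5446, 0.0000]
J3: z=[0.1592, 0.2452, -0.9563] o=[-0.2536, -0.3906, 0.0380] → [-0.4254, 0.6438, 0.0942, 0.1592, 0.2452, -0.9563]
J4: z=[-0.5963, 0.7959, 0.1048] o=[-0.8123, -0.7836, -0.1558] → [-0.0037, -0.0114, 0.0654, -0.5963, 0.7959, 0.1048]
J5: z=[-0.6991, -0.4507, -0.5551] o=[-1.1760, -0.9311, 0.4221] → [0.3440, -0.5639, 0.0247, -0.6991, -0.4507, -0.5551]
J6: z=[-0.6991, -0.4507, -0.5551] o=[-0.7336, -0.8611, -0.1919] → [0.0284, 0.1109, -0.1257, -0.6991, -0.4507, -0.5551]
V = J·q̇ = [0.2570, -0.3428, 0.2244, 0.5534, 0.6007, 1.5070]

0.2570 -0.3428 0.2244 0.5534 0.6007 1.5070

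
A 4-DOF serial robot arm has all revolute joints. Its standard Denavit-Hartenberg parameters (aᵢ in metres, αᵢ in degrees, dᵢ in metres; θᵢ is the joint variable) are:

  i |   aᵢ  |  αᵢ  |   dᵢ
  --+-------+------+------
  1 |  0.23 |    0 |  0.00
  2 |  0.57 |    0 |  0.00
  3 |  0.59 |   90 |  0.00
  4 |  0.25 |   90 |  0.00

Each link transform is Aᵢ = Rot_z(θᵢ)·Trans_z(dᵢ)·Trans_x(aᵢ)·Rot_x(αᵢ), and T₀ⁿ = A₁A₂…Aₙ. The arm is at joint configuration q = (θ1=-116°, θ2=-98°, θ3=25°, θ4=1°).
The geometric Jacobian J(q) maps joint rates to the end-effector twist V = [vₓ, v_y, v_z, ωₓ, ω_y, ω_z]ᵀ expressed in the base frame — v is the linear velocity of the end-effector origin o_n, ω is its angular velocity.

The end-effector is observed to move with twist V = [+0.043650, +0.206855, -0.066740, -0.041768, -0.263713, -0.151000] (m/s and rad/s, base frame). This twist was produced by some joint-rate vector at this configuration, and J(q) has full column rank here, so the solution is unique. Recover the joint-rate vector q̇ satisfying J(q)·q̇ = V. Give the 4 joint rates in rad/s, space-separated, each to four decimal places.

o_n = [-1.4030, 0.2434, 0.0044]
J₁: ẑ×o_n = [-0.2434, -1.4030, 0.0000], ω = ẑ
J2: z=[0.0000, 0.0000, 1.0000] o=[-0.1008, -0.2067, 0.0000] → [-0.4501, -1.3022, 0.0000, 0.0000, 0.0000, 1.0000]
J3: z=[0.0000, 0.0000, 1.0000] o=[-0.5734, 0.1120, 0.0000] → [-0.1314, -0.8296, 0.0000, 0.0000, 0.0000, 1.0000]
J4: z=[0.1564, 0.9877, 0.0000] o=[-1.1561, 0.2043, 0.0000] → [0.0043, -0.0007, 0.2500, 0.1564, 0.9877, 0.0000]
q̇ = J⁺·V = [-0.1090, -0.0400, -0.0020, -0.2670]

-0.1090 -0.0400 -0.0020 -0.2670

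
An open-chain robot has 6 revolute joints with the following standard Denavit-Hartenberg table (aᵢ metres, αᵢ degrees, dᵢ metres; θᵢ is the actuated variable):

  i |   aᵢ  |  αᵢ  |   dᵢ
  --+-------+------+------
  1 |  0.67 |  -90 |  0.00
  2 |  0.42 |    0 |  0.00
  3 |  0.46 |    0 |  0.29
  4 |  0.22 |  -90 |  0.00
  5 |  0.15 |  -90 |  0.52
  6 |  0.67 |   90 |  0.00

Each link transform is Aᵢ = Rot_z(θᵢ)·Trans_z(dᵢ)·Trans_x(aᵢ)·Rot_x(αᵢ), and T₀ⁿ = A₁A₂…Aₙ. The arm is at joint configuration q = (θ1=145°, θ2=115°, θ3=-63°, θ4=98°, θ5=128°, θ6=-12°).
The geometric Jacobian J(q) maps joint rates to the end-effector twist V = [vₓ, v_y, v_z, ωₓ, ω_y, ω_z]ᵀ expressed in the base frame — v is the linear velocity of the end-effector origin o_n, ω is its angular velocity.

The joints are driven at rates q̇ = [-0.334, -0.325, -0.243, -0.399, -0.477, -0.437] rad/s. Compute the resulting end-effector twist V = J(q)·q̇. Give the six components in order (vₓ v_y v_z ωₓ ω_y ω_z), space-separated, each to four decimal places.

o_n = [-0.3634, 0.6752, -0.0342]
J₁: ẑ×o_n = [-0.6752, -0.3634, 0.0000], ω = ẑ
J2: z=[-0.5736, -0.8192, 0.0000] o=[-0.5488, 0.3843, 0.0000] → [0.0281, -0.0196, -0.0149, -0.5736, -0.8192, 0.0000]
J3: z=[-0.5736, -0.8192, 0.0000] o=[-0.4034, 0.2825, -0.3806] → [-0.2838, 0.1987, -0.1924, -0.5736, -0.8192, 0.0000]
J4: z=[-0.5736, -0.8192, 0.0000] o=[-0.8018, 0.2074, -0.7431] → [-0.5807, 0.4066, 0.0908, -0.5736, -0.8192, 0.0000]
J5: z=[0.4096, -0.2868, 0.8660] o=[-0.6457, 0.0981, -0.8531] → [-0.7346, -0.0909, 0.3173, 0.4096, -0.2868, 0.8660]
J6: z=[-0.9121, -0.1129, 0.3940] o=[-0.4304, 0.0917, -0.3566] → [-0.2663, 0.3205, -0.5247, -0.9121, -0.1129, 0.3940]
V = J·q̇ = [0.9838, -0.1794, 0.0933, 0.7579, 0.9783, -0.9193]

0.9838 -0.1794 0.0933 0.7579 0.9783 -0.9193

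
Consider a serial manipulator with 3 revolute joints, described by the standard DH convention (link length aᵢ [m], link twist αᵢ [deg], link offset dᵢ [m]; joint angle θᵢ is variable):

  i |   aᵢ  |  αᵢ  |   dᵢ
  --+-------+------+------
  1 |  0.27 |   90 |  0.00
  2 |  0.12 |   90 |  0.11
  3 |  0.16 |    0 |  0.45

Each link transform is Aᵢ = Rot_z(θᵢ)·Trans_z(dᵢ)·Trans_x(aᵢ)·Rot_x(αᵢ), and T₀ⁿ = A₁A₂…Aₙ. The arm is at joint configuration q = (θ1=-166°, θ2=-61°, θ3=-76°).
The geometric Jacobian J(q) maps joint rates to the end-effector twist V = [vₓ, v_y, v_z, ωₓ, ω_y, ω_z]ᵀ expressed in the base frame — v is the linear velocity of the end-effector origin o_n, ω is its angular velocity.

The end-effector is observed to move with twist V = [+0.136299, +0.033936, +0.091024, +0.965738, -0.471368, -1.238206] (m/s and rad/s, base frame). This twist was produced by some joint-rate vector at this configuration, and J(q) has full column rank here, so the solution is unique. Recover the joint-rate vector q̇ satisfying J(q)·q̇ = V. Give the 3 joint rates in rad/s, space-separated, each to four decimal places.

o_n = [0.0562, -0.0326, -0.3570]
J₁: ẑ×o_n = [0.0326, 0.0562, -0.0000], ω = ẑ
J2: z=[-0.2419, 0.9703, 0.0000] o=[-0.2620, -0.0653, 0.0000] → [-0.3464, -0.0864, -0.3166, -0.2419, 0.9703, 0.0000]
J3: z=[0.8486, 0.2116, -0.4848] o=[-0.3450, 0.0273, -0.1050] → [-0.0824, 0.0193, -0.1358, 0.8486, 0.2116, -0.4848]
q̇ = J⁺·V = [-0.7820, -0.6910, 0.9410]

-0.7820 -0.6910 0.9410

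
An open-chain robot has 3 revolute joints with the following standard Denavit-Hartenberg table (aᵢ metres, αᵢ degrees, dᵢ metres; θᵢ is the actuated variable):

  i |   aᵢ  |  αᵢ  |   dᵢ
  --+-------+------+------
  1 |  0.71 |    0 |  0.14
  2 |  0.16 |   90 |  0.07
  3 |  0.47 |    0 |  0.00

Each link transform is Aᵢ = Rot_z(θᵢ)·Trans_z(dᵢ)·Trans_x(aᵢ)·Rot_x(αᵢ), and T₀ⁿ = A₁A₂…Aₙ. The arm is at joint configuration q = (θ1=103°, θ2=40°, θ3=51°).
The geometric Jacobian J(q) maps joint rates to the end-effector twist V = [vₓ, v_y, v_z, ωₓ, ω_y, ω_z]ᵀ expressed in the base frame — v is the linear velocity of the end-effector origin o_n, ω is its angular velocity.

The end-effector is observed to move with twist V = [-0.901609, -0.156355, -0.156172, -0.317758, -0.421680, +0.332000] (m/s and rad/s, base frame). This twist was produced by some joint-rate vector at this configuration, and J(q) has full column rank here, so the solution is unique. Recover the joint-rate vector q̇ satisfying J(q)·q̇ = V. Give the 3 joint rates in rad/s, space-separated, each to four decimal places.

o_n = [-0.5237, 0.9661, 0.5753]
J₁: ẑ×o_n = [-0.9661, -0.5237, 0.0000], ω = ẑ
J2: z=[0.0000, 0.0000, 1.0000] o=[-0.1597, 0.6918, 0.1400] → [-0.2743, -0.3640, 0.0000, 0.0000, 0.0000, 1.0000]
J3: z=[0.6018, 0.7986, 0.0000] o=[-0.2875, 0.7881, 0.2100] → [0.2917, -0.2198, 0.2958, 0.6018, 0.7986, 0.0000]
q̇ = J⁺·V = [0.9490, -0.6170, -0.5280]

0.9490 -0.6170 -0.5280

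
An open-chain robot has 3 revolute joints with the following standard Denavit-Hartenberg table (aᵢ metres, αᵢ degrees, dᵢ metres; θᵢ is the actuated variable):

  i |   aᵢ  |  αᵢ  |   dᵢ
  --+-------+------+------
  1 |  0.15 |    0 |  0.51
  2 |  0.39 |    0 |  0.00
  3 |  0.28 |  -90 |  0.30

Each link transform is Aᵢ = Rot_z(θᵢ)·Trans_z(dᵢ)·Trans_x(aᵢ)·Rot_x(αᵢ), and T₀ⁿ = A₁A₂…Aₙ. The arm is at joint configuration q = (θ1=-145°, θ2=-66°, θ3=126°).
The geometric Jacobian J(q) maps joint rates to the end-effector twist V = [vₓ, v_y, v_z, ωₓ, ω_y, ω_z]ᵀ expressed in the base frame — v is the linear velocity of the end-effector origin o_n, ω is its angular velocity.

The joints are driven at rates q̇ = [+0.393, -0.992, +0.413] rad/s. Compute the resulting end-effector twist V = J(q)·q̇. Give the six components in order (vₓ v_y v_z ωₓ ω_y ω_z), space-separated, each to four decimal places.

o_n = [-0.4328, -0.1641, 0.8100]
J₁: ẑ×o_n = [0.1641, -0.4328, 0.0000], ω = ẑ
J2: z=[0.0000, 0.0000, 1.0000] o=[-0.1229, -0.0860, 0.5100] → [0.0781, -0.3099, 0.0000, 0.0000, 0.0000, 1.0000]
J3: z=[0.0000, 0.0000, 1.0000] o=[-0.4572, 0.1148, 0.5100] → [0.2789, 0.0244, -0.0000, 0.0000, 0.0000, 1.0000]
V = J·q̇ = [0.1022, 0.1474, 0.0000, 0.0000, 0.0000, -0.1860]

0.1022 0.1474 0.0000 0.0000 0.0000 -0.1860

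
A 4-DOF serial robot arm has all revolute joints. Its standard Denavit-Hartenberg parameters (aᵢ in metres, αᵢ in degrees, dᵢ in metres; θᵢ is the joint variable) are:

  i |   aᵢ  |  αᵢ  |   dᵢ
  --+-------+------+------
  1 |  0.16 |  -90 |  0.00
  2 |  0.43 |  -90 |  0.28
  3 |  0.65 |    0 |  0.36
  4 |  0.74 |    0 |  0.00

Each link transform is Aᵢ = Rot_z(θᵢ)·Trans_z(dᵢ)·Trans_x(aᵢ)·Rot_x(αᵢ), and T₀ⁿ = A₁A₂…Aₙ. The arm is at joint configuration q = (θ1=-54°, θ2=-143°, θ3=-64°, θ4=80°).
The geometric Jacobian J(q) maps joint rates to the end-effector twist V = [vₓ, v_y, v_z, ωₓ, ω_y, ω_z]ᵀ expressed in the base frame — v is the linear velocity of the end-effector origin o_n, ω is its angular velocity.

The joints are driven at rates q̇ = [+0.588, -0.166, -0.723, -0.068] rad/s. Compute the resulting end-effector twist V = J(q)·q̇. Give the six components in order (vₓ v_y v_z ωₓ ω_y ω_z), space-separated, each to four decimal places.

o_n = [0.0860, 1.0049, 1.1459]
J₁: ẑ×o_n = [-1.0049, 0.0860, 0.0000], ω = ẑ
J2: z=[0.8090, 0.5878, 0.0000] o=[0.0940, -0.1294, 0.0000] → [0.6735, -0.9270, 0.9224, 0.8090, 0.5878, 0.0000]
J3: z=[0.3537, -0.4869, 0.7986] o=[0.1187, 0.3130, 0.2588] → [-0.9845, -0.3399, 0.2288, 0.3537, -0.4869, 0.7986]
J4: z=[0.3537, -0.4869, 0.7986] o=[0.5849, 0.6652, 0.7178] → [-0.4797, -0.5499, -0.1228, 0.3537, -0.4869, 0.7986]
V = J·q̇ = [0.0417, 0.4876, -0.3102, -0.4141, 0.2875, -0.0437]

0.0417 0.4876 -0.3102 -0.4141 0.2875 -0.0437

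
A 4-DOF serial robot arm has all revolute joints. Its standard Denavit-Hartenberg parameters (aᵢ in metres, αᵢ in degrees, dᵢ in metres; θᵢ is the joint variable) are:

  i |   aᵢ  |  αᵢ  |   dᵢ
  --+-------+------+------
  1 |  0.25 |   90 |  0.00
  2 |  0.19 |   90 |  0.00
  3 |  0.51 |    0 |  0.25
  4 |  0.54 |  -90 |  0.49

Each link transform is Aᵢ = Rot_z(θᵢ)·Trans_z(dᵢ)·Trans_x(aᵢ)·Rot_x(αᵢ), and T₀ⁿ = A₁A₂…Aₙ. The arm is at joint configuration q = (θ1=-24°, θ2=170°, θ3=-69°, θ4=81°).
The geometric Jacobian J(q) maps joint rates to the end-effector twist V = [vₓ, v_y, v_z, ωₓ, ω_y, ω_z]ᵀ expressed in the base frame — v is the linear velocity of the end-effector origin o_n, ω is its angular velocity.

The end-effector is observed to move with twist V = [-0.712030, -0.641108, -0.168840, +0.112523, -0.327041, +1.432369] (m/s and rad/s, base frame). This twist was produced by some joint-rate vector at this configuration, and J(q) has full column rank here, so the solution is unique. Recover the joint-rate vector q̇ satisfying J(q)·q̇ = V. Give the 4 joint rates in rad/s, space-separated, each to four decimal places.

0.0950 0.2530 0.6000 0.7580

o_n = [-0.3168, 0.5393, 0.8852]
J₁: ẑ×o_n = [-0.5393, -0.3168, 0.0000], ω = ẑ
J2: z=[-0.4067, -0.9135, 0.0000] o=[0.2284, -0.1017, 0.0000] → [-0.8087, 0.3600, -0.7588, -0.4067, -0.9135, 0.0000]
J3: z=[0.1586, -0.0706, 0.9848] o=[0.0574, -0.0256, 0.0330] → [-0.6165, -0.5038, 0.0632, 0.1586, -0.0706, 0.9848]
J4: z=[0.1586, -0.0706, 0.9848] o=[0.1263, 0.4649, 0.3109] → [-0.1138, -0.5275, -0.0195, 0.1586, -0.0706, 0.9848]
q̇ = J⁺·V = [0.0950, 0.2530, 0.6000, 0.7580]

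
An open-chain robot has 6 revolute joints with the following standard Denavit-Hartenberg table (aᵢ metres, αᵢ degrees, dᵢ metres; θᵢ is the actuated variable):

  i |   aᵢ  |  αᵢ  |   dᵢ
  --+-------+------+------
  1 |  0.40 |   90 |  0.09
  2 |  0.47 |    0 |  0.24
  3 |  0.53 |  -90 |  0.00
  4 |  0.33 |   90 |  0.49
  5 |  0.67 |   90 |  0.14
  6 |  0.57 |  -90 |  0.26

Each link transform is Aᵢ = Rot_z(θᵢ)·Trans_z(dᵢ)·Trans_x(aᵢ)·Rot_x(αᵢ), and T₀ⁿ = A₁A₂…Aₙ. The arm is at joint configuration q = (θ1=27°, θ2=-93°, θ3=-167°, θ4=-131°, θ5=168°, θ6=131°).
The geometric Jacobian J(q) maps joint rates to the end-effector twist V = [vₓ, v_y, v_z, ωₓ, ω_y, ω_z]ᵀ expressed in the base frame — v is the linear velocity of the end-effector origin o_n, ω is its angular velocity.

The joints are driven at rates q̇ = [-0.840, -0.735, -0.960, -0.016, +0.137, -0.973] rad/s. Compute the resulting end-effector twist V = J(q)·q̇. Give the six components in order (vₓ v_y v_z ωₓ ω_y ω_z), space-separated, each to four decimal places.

-0.8970 0.6036 1.3917 -0.0350 2.1567 -0.6431

o_n = [-0.4070, -0.1369, -0.4822]
J₁: ẑ×o_n = [0.1369, -0.4070, 0.0000], ω = ẑ
J2: z=[0.4540, -0.8910, 0.0000] o=[0.3564, 0.1816, 0.0900] → [0.5098, 0.2598, -0.8248, 0.4540, -0.8910, 0.0000]
J3: z=[0.4540, -0.8910, 0.0000] o=[0.4434, -0.0434, -0.3794] → [0.0916, 0.0467, -0.8002, 0.4540, -0.8910, 0.0000]
J4: z=[-0.8775, -0.4471, -0.1736] o=[0.3614, -0.0852, 0.1426] → [0.2703, -0.4148, -0.2982, -0.8775, -0.4471, -0.1736]
J5: z=[-0.1811, 0.6441, -0.7432] o=[0.0780, -0.5091, -0.1557] → [0.0664, 0.3014, 0.2450, -0.1811, 0.6441, -0.7432]
J6: z=[-0.7660, -0.5664, -0.3042] o=[-0.3606, -0.0744, 0.1395] → [0.3331, -0.4621, 0.0216, -0.7660, -0.5664, -0.3042]
V = J·q̇ = [-0.8970, 0.6036, 1.3917, -0.0350, 2.1567, -0.6431]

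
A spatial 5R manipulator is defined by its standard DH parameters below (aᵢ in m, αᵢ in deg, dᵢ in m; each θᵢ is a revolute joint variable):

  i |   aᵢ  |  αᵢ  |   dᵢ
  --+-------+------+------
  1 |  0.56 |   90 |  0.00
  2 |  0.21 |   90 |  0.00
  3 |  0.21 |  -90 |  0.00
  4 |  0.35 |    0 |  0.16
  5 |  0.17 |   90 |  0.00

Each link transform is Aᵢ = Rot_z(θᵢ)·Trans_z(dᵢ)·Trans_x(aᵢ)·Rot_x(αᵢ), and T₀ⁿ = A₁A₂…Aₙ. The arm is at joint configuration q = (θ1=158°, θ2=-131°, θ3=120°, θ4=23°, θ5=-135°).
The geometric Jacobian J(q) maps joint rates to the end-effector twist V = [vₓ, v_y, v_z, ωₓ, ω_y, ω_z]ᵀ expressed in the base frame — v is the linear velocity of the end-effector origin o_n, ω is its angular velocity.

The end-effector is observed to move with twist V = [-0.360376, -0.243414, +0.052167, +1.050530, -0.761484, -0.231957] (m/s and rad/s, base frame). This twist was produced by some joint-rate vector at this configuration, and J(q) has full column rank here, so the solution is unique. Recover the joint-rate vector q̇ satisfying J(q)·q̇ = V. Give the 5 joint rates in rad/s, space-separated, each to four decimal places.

-0.1780 -0.8130 0.9150 -0.0100 -0.9910

o_n = [-0.4816, 0.5459, 0.1366]
J₁: ẑ×o_n = [-0.5459, -0.4816, 0.0000], ω = ẑ
J2: z=[0.3746, 0.9272, 0.0000] o=[-0.5192, 0.2098, 0.0000] → [0.1266, -0.0512, 0.0911, 0.3746, 0.9272, 0.0000]
J3: z=[0.6998, -0.2827, 0.6561] o=[-0.3915, 0.1582, -0.1585] → [-0.3378, -0.2656, 0.2458, 0.6998, -0.2827, 0.6561]
J4: z=[-0.7141, -0.2508, 0.6536] o=[-0.3872, 0.3526, -0.0792] → [-0.1805, 0.0924, -0.1617, -0.7141, -0.2508, 0.6536]
J5: z=[-0.7141, -0.2508, 0.6536] o=[-0.5906, 0.6494, 0.0572] → [0.0478, 0.1279, 0.1013, -0.7141, -0.2508, 0.6536]
q̇ = J⁺·V = [-0.1780, -0.8130, 0.9150, -0.0100, -0.9910]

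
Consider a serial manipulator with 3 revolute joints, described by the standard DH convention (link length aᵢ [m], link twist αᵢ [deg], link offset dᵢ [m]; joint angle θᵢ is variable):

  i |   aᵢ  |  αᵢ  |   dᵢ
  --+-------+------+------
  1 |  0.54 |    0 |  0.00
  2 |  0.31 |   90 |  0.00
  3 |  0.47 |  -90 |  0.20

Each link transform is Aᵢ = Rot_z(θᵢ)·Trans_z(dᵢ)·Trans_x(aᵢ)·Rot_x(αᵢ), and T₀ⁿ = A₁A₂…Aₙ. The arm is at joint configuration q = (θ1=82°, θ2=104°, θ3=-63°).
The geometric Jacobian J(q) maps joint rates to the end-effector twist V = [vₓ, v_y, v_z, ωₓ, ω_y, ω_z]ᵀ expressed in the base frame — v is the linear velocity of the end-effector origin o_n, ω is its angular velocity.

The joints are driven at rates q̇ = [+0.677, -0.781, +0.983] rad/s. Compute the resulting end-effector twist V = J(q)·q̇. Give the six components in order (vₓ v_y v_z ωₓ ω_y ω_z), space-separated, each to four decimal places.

o_n = [-0.4663, 0.6789, -0.4188]
J₁: ẑ×o_n = [-0.6789, -0.4663, 0.0000], ω = ẑ
J2: z=[0.0000, 0.0000, 1.0000] o=[0.0752, 0.5347, 0.0000] → [-0.1442, -0.5414, 0.0000, 0.0000, 0.0000, 1.0000]
J3: z=[-0.1045, 0.9945, 0.0000] o=[-0.2331, 0.5023, 0.0000] → [-0.4165, -0.0438, 0.2134, -0.1045, 0.9945, 0.0000]
V = J·q̇ = [-0.7564, 0.0642, 0.2097, -0.1028, 0.9776, -0.1040]

-0.7564 0.0642 0.2097 -0.1028 0.9776 -0.1040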